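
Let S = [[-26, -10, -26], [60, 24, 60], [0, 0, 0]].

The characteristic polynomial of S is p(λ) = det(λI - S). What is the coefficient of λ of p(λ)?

p(λ) = λ^3 + 2λ^2 - 24λ.
The coefficient of λ is -24.

-24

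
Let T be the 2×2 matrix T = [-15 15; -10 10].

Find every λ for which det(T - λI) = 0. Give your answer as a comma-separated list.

-5, 0

det(T - tI) = (-15 - t)(10 - t) - (15)·(-10) = t^2 + 5t.
This factors as (t + 5)·t = 0.
Eigenvalues: -5, 0.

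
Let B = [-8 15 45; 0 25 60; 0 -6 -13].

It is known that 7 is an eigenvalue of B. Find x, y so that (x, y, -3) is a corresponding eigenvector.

1, 10

We need (B - 7I)v = 0.
B - 7I = [[-15, 15, 45], [0, 18, 60], [0, -6, -20]].
Row 1: (-15)·x + (15)·y + (45)·-3 = 0
Row 2: (0)·x + (18)·y + (60)·-3 = 0
Row 3: (0)·x + (-6)·y + (-20)·-3 = 0
Solving gives x = 1, y = 10.
Check: B·(1, 10, -3) = (7, 70, -21) = 7·(1, 10, -3).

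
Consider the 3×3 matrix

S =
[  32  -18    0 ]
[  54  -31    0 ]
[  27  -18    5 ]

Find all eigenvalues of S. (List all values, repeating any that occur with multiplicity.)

-4, 5, 5

The characteristic polynomial is p(μ) = det(μI - S).
Expanding the 3×3 determinant: p(μ) = μ^3 - 6μ^2 - 15μ + 100.
Rational-root test: μ = -4 gives p(-4) = 0.
Dividing by (μ + 4) leaves μ^2 - 10μ + 25.
The quadratic factor is (μ - 5)^2.
Eigenvalues: -4, 5, 5.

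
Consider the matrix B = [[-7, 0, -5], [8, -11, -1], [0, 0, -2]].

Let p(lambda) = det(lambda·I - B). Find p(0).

154

p(0) = det(0·I − B) = det(−B) = (−1)^3·det(B).
det(B) = -154, so p(0) = 154.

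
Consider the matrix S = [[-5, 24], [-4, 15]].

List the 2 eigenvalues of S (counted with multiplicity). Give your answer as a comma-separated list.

det(S - rI) = (-5 - r)(15 - r) - (24)·(-4) = r^2 - 10r + 21.
This factors as (r - 3)·(r - 7) = 0.
Eigenvalues: 3, 7.

3, 7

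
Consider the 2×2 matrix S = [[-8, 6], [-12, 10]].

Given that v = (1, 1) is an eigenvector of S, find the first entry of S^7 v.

-128

First find the eigenvalue: Sv = (-2, -2) = -2·(1, 1), so λ = -2.
Then S^7 v = λ^7·v = (-2)^7·(1, 1) = -128·(1, 1) = (-128, -128).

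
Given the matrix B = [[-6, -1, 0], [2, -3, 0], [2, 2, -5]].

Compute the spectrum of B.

The characteristic polynomial is p(r) = det(rI - B).
Expanding along the first row, p(r) = r^3 + 14r^2 + 65r + 100.
Try r = -4: p(-4) = 0, so -4 is a root.
Factor out (r + 4): p(r) = (r + 4)·(r^2 + 10r + 25).
The quadratic factor is (r + 5)^2.
Eigenvalues: -5, -5, -4.

-5, -5, -4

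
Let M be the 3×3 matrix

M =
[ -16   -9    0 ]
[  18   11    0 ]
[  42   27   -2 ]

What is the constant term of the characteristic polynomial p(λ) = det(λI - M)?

p(0) = det(0·I − M) = det(−M) = (−1)^3·det(M).
det(M) = 28, so p(0) = -28.

-28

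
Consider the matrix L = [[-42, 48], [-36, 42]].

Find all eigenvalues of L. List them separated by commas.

det(L - μI) = (-42 - μ)(42 - μ) - (48)·(-36) = μ^2 - 36.
This factors as (μ + 6)·(μ - 6) = 0.
Eigenvalues: -6, 6.

-6, 6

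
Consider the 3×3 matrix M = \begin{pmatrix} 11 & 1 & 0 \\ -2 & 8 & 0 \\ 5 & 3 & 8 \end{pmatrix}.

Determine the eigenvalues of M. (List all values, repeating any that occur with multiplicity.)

8, 9, 10

Compute the characteristic polynomial p(μ) = det(μI - M).
Expanding along the first row, p(μ) = μ^3 - 27μ^2 + 242μ - 720.
Since p(10) = 0, μ = 10 is a root.
Factor out (μ - 10): p(μ) = (μ - 10)·(μ^2 - 17μ + 72).
The quadratic factors as (μ - 8)·(μ - 9).
Eigenvalues: 8, 9, 10.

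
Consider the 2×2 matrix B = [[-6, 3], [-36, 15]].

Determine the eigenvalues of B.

det(B - tI) = (-6 - t)(15 - t) - (3)·(-36) = t^2 - 9t + 18.
This factors as (t - 3)·(t - 6) = 0.
Eigenvalues: 3, 6.

3, 6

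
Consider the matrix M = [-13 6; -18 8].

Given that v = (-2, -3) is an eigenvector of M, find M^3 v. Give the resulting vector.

First find the eigenvalue: Mv = (8, 12) = -4·(-2, -3), so λ = -4.
Then M^3 v = λ^3·v = (-4)^3·(-2, -3) = -64·(-2, -3) = (128, 192).

(128, 192)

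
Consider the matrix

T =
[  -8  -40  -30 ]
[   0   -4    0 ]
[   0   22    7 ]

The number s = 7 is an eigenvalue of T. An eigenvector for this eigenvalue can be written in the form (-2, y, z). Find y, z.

We need (T - 7I)v = 0.
T - 7I = [[-15, -40, -30], [0, -11, 0], [0, 22, 0]].
Row 1: (-15)·-2 + (-40)·y + (-30)·z = 0
Row 2: (0)·-2 + (-11)·y + (0)·z = 0
Row 3: (0)·-2 + (22)·y + (0)·z = 0
Solving gives y = 0, z = 1.
Check: T·(-2, 0, 1) = (-14, 0, 7) = 7·(-2, 0, 1).

0, 1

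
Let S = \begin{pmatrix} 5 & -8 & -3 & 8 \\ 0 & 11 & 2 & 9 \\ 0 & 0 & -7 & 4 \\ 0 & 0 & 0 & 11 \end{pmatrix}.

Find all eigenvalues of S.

-7, 5, 11, 11

S is upper triangular, so its eigenvalues are the diagonal entries.
Diagonal: 5, 11, -7, 11.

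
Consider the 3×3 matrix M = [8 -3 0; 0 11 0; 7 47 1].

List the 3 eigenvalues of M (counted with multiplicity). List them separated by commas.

1, 8, 11

Compute the characteristic polynomial p(lambda) = det(lambda·I - M).
Expanding the 3×3 determinant: p(lambda) = lambda^3 - 20·lambda^2 + 107·lambda - 88.
Try lambda = 1: p(1) = 0, so 1 is a root.
Dividing by (lambda - 1) leaves lambda^2 - 19·lambda + 88.
The quadratic factors as (lambda - 8)·(lambda - 11).
Eigenvalues: 1, 8, 11.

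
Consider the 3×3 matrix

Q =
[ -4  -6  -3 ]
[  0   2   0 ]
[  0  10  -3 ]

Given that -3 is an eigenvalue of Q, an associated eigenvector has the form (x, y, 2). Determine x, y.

-6, 0

We need (Q + 3I)v = 0.
Q + 3I = [[-1, -6, -3], [0, 5, 0], [0, 10, 0]].
Row 1: (-1)·x + (-6)·y + (-3)·2 = 0
Row 2: (0)·x + (5)·y + (0)·2 = 0
Row 3: (0)·x + (10)·y + (0)·2 = 0
Solving gives x = -6, y = 0.
Check: Q·(-6, 0, 2) = (18, 0, -6) = -3·(-6, 0, 2).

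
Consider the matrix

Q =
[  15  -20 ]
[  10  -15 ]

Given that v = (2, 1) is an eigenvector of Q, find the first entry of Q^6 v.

31250

First find the eigenvalue: Qv = (10, 5) = 5·(2, 1), so λ = 5.
Then Q^6 v = λ^6·v = 5^6·(2, 1) = 15625·(2, 1) = (31250, 15625).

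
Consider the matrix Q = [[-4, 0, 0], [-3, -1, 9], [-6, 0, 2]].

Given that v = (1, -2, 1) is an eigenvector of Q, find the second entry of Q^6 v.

First find the eigenvalue: Qv = (-4, 8, -4) = -4·(1, -2, 1), so λ = -4.
Then Q^6 v = λ^6·v = (-4)^6·(1, -2, 1) = 4096·(1, -2, 1) = (4096, -8192, 4096).

-8192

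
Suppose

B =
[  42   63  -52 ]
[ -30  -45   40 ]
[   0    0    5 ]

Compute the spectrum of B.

-3, 0, 5

The characteristic polynomial is p(t) = det(tI - B).
Cofactor expansion gives p(t) = t^3 - 2t^2 - 15t.
Since p(5) = 0, t = 5 is a root.
Factor out (t - 5): p(t) = (t - 5)·(t^2 + 3t).
The quadratic factors as (t + 3)·t.
Eigenvalues: -3, 0, 5.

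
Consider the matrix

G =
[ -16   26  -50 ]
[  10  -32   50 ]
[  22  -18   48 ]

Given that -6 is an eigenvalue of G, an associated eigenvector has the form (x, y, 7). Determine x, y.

-9, 10

We need (G + 6I)v = 0.
G + 6I = [[-10, 26, -50], [10, -26, 50], [22, -18, 54]].
Row 1: (-10)·x + (26)·y + (-50)·7 = 0
Row 2: (10)·x + (-26)·y + (50)·7 = 0
Row 3: (22)·x + (-18)·y + (54)·7 = 0
Solving gives x = -9, y = 10.
Check: G·(-9, 10, 7) = (54, -60, -42) = -6·(-9, 10, 7).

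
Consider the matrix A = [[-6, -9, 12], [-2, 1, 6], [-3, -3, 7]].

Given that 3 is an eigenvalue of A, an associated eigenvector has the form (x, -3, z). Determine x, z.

3, 0

We need (A - 3I)v = 0.
A - 3I = [[-9, -9, 12], [-2, -2, 6], [-3, -3, 4]].
Row 1: (-9)·x + (-9)·-3 + (12)·z = 0
Row 2: (-2)·x + (-2)·-3 + (6)·z = 0
Row 3: (-3)·x + (-3)·-3 + (4)·z = 0
Solving gives x = 3, z = 0.
Check: A·(3, -3, 0) = (9, -9, 0) = 3·(3, -3, 0).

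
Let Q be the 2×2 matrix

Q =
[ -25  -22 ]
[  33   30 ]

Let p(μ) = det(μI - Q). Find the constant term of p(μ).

p(μ) = μ^2 - 5μ - 24.
The constant term is -24.

-24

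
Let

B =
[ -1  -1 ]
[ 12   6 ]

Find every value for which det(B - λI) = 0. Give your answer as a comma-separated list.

2, 3

det(B - μI) = (-1 - μ)(6 - μ) - (-1)·(12) = μ^2 - 5μ + 6.
This factors as (μ - 2)·(μ - 3) = 0.
Eigenvalues: 2, 3.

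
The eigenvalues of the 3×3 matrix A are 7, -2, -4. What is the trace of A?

1

trace(A) is the sum of the eigenvalues: (7) + (-2) + (-4) = 1.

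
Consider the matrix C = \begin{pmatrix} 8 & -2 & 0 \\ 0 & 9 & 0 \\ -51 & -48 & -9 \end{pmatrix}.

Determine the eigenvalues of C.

-9, 8, 9

The characteristic polynomial is p(μ) = det(μI - C).
Cofactor expansion gives p(μ) = μ^3 - 8μ^2 - 81μ + 648.
Since p(8) = 0, μ = 8 is a root.
Dividing by (μ - 8) leaves μ^2 - 81.
The quadratic factors as (μ + 9)·(μ - 9).
Eigenvalues: -9, 8, 9.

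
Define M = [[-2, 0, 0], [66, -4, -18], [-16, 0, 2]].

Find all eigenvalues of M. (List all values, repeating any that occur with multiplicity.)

Compute the characteristic polynomial p(λ) = det(λI - M).
Cofactor expansion gives p(λ) = λ^3 + 4λ^2 - 4λ - 16.
Since p(-2) = 0, λ = -2 is a root.
Factor out (λ + 2): p(λ) = (λ + 2)·(λ^2 + 2λ - 8).
The quadratic factors as (λ + 4)·(λ - 2).
Eigenvalues: -4, -2, 2.

-4, -2, 2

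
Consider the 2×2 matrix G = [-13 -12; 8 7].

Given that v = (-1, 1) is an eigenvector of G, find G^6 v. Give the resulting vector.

(-1, 1)

First find the eigenvalue: Gv = (1, -1) = -1·(-1, 1), so λ = -1.
Then G^6 v = λ^6·v = (-1)^6·(-1, 1) = 1·(-1, 1) = (-1, 1).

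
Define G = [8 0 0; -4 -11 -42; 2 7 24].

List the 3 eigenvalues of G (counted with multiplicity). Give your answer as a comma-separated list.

Compute the characteristic polynomial p(λ) = det(λI - G).
Expanding the 3×3 determinant: p(λ) = λ^3 - 21λ^2 + 134λ - 240.
Try λ = 3: p(3) = 0, so 3 is a root.
Dividing by (λ - 3) leaves λ^2 - 18λ + 80.
The quadratic factors as (λ - 8)·(λ - 10).
Eigenvalues: 3, 8, 10.

3, 8, 10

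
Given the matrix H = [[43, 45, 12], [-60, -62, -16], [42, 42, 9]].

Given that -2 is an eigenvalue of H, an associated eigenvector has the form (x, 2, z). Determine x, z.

-2, 0

We need (H + 2I)v = 0.
H + 2I = [[45, 45, 12], [-60, -60, -16], [42, 42, 11]].
Row 1: (45)·x + (45)·2 + (12)·z = 0
Row 2: (-60)·x + (-60)·2 + (-16)·z = 0
Row 3: (42)·x + (42)·2 + (11)·z = 0
Solving gives x = -2, z = 0.
Check: H·(-2, 2, 0) = (4, -4, 0) = -2·(-2, 2, 0).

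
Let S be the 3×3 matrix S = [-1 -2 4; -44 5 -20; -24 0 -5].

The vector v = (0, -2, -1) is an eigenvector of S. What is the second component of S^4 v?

-1250

First find the eigenvalue: Sv = (0, 10, 5) = -5·(0, -2, -1), so λ = -5.
Then S^4 v = λ^4·v = (-5)^4·(0, -2, -1) = 625·(0, -2, -1) = (0, -1250, -625).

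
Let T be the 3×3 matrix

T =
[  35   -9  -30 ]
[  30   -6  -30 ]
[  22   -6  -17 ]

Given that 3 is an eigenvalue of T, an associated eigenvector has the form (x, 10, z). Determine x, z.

0, -3

We need (T - 3I)v = 0.
T - 3I = [[32, -9, -30], [30, -9, -30], [22, -6, -20]].
Row 1: (32)·x + (-9)·10 + (-30)·z = 0
Row 2: (30)·x + (-9)·10 + (-30)·z = 0
Row 3: (22)·x + (-6)·10 + (-20)·z = 0
Solving gives x = 0, z = -3.
Check: T·(0, 10, -3) = (0, 30, -9) = 3·(0, 10, -3).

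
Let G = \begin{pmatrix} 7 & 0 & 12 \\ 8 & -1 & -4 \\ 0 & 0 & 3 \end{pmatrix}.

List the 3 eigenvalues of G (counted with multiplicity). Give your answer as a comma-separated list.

Set up det(rI - G) = 0.
Cofactor expansion gives p(r) = r^3 - 9r^2 + 11r + 21.
Try r = 3: p(3) = 0, so 3 is a root.
Factor out (r - 3): p(r) = (r - 3)·(r^2 - 6r - 7).
The quadratic factors as (r + 1)·(r - 7).
Eigenvalues: -1, 3, 7.

-1, 3, 7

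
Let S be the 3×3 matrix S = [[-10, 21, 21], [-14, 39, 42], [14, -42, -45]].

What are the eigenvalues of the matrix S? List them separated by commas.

Compute the characteristic polynomial p(s) = det(sI - S).
Cofactor expansion gives p(s) = s^3 + 16s^2 + 69s + 90.
Since p(-3) = 0, s = -3 is a root.
Factor out (s + 3): p(s) = (s + 3)·(s^2 + 13s + 30).
The quadratic factors as (s + 10)·(s + 3).
Eigenvalues: -10, -3, -3.

-10, -3, -3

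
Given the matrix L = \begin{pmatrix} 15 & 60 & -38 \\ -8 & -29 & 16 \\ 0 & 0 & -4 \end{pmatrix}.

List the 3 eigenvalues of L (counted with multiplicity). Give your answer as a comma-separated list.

Set up det(lambda·I - L) = 0.
Expanding along the first row, p(lambda) = lambda^3 + 18·lambda^2 + 101·lambda + 180.
Try lambda = -9: p(-9) = 0, so -9 is a root.
Factor out (lambda + 9): p(lambda) = (lambda + 9)·(lambda^2 + 9·lambda + 20).
The quadratic factors as (lambda + 5)·(lambda + 4).
Eigenvalues: -9, -5, -4.

-9, -5, -4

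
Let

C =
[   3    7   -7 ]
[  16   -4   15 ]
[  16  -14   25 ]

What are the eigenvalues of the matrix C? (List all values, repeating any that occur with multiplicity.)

3, 10, 11

The characteristic polynomial is p(lambda) = det(lambda·I - C).
Expanding along the first row, p(lambda) = lambda^3 - 24·lambda^2 + 173·lambda - 330.
Rational-root test: lambda = 3 gives p(3) = 0.
Dividing by (lambda - 3) leaves lambda^2 - 21·lambda + 110.
The quadratic factors as (lambda - 10)·(lambda - 11).
Eigenvalues: 3, 10, 11.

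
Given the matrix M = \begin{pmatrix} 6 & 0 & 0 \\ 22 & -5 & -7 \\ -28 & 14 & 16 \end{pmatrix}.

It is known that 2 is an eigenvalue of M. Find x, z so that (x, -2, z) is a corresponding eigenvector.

We need (M - 2I)v = 0.
M - 2I = [[4, 0, 0], [22, -7, -7], [-28, 14, 14]].
Row 1: (4)·x + (0)·-2 + (0)·z = 0
Row 2: (22)·x + (-7)·-2 + (-7)·z = 0
Row 3: (-28)·x + (14)·-2 + (14)·z = 0
Solving gives x = 0, z = 2.
Check: M·(0, -2, 2) = (0, -4, 4) = 2·(0, -2, 2).

0, 2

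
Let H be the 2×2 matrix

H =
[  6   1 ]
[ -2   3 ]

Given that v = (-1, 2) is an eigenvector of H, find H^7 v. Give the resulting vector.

(-16384, 32768)

First find the eigenvalue: Hv = (-4, 8) = 4·(-1, 2), so λ = 4.
Then H^7 v = λ^7·v = 4^7·(-1, 2) = 16384·(-1, 2) = (-16384, 32768).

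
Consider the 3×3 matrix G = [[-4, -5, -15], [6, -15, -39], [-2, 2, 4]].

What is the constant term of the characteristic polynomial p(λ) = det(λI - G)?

p(0) = det(0·I − G) = det(−G) = (−1)^3·det(G).
det(G) = -72, so p(0) = 72.

72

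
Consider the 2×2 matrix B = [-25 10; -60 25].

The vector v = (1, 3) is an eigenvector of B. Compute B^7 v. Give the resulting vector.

(78125, 234375)

First find the eigenvalue: Bv = (5, 15) = 5·(1, 3), so λ = 5.
Then B^7 v = λ^7·v = 5^7·(1, 3) = 78125·(1, 3) = (78125, 234375).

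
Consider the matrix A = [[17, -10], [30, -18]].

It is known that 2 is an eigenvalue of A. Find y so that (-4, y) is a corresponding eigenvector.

We need (A - 2I)v = 0.
A - 2I = [[15, -10], [30, -20]].
Row 1: (15)·-4 + (-10)·y = 0
Row 2: (30)·-4 + (-20)·y = 0
Solving gives y = -6.
Check: A·(-4, -6) = (-8, -12) = 2·(-4, -6).

-6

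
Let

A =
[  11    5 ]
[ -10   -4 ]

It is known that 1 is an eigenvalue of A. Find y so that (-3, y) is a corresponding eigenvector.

We need (A - 1I)v = 0.
A - 1I = [[10, 5], [-10, -5]].
Row 1: (10)·-3 + (5)·y = 0
Row 2: (-10)·-3 + (-5)·y = 0
Solving gives y = 6.
Check: A·(-3, 6) = (-3, 6) = 1·(-3, 6).

6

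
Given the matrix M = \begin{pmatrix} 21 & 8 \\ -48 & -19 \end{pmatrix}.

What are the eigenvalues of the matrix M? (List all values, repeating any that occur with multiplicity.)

-3, 5

det(M - lambda·I) = (21 - lambda)(-19 - lambda) - (8)·(-48) = lambda^2 - 2·lambda - 15.
This factors as (lambda + 3)·(lambda - 5) = 0.
Eigenvalues: -3, 5.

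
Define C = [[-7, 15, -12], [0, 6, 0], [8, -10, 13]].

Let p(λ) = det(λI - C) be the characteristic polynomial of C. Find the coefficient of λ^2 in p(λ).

The coefficient of λ^2 of det(λI - C) is −trace(C).
trace(C) = (-7) + (6) + (13) = 12, so the coefficient is -12.

-12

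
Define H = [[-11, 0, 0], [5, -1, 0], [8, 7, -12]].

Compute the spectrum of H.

H is lower triangular, so its eigenvalues are the diagonal entries.
Diagonal: -11, -1, -12.

-12, -11, -1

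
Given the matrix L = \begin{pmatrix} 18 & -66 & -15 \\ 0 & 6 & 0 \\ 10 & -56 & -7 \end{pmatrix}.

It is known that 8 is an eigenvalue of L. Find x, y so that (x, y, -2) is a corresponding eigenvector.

We need (L - 8I)v = 0.
L - 8I = [[10, -66, -15], [0, -2, 0], [10, -56, -15]].
Row 1: (10)·x + (-66)·y + (-15)·-2 = 0
Row 2: (0)·x + (-2)·y + (0)·-2 = 0
Row 3: (10)·x + (-56)·y + (-15)·-2 = 0
Solving gives x = -3, y = 0.
Check: L·(-3, 0, -2) = (-24, 0, -16) = 8·(-3, 0, -2).

-3, 0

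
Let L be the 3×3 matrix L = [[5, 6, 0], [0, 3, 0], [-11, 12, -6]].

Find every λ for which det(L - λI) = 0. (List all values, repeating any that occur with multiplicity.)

The characteristic polynomial is p(s) = det(sI - L).
Cofactor expansion gives p(s) = s^3 - 2s^2 - 33s + 90.
Try s = 3: p(3) = 0, so 3 is a root.
Factor out (s - 3): p(s) = (s - 3)·(s^2 + s - 30).
The quadratic factors as (s + 6)·(s - 5).
Eigenvalues: -6, 3, 5.

-6, 3, 5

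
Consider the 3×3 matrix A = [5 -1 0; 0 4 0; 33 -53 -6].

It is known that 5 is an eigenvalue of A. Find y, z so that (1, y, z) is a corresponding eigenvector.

0, 3

We need (A - 5I)v = 0.
A - 5I = [[0, -1, 0], [0, -1, 0], [33, -53, -11]].
Row 1: (0)·1 + (-1)·y + (0)·z = 0
Row 2: (0)·1 + (-1)·y + (0)·z = 0
Row 3: (33)·1 + (-53)·y + (-11)·z = 0
Solving gives y = 0, z = 3.
Check: A·(1, 0, 3) = (5, 0, 15) = 5·(1, 0, 3).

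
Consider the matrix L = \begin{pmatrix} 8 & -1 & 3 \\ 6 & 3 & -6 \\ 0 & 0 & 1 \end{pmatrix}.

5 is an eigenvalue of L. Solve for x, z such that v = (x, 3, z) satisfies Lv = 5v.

We need (L - 5I)v = 0.
L - 5I = [[3, -1, 3], [6, -2, -6], [0, 0, -4]].
Row 1: (3)·x + (-1)·3 + (3)·z = 0
Row 2: (6)·x + (-2)·3 + (-6)·z = 0
Row 3: (0)·x + (0)·3 + (-4)·z = 0
Solving gives x = 1, z = 0.
Check: L·(1, 3, 0) = (5, 15, 0) = 5·(1, 3, 0).

1, 0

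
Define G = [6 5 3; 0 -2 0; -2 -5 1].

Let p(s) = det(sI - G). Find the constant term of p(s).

24

p(s) = s^3 - 5s^2 - 2s + 24.
The constant term is 24.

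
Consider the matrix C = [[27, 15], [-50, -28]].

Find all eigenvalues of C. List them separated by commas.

det(C - rI) = (27 - r)(-28 - r) - (15)·(-50) = r^2 + r - 6.
This factors as (r + 3)·(r - 2) = 0.
Eigenvalues: -3, 2.

-3, 2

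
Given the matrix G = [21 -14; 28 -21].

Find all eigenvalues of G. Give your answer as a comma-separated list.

-7, 7

det(G - μI) = (21 - μ)(-21 - μ) - (-14)·(28) = μ^2 - 49.
This factors as (μ + 7)·(μ - 7) = 0.
Eigenvalues: -7, 7.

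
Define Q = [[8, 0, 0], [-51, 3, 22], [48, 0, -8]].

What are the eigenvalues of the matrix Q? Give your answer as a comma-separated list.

Set up det(μI - Q) = 0.
Cofactor expansion gives p(μ) = μ^3 - 3μ^2 - 64μ + 192.
Try μ = -8: p(-8) = 0, so -8 is a root.
Factor out (μ + 8): p(μ) = (μ + 8)·(μ^2 - 11μ + 24).
The quadratic factors as (μ - 3)·(μ - 8).
Eigenvalues: -8, 3, 8.

-8, 3, 8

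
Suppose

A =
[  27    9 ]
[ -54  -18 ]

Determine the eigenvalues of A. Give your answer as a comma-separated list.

det(A - λI) = (27 - λ)(-18 - λ) - (9)·(-54) = λ^2 - 9λ.
This factors as λ·(λ - 9) = 0.
Eigenvalues: 0, 9.

0, 9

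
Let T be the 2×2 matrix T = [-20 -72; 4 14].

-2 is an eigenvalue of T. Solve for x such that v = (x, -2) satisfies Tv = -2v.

8

We need (T + 2I)v = 0.
T + 2I = [[-18, -72], [4, 16]].
Row 1: (-18)·x + (-72)·-2 = 0
Row 2: (4)·x + (16)·-2 = 0
Solving gives x = 8.
Check: T·(8, -2) = (-16, 4) = -2·(8, -2).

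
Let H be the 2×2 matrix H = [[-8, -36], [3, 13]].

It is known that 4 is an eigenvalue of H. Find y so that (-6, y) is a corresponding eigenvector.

2

We need (H - 4I)v = 0.
H - 4I = [[-12, -36], [3, 9]].
Row 1: (-12)·-6 + (-36)·y = 0
Row 2: (3)·-6 + (9)·y = 0
Solving gives y = 2.
Check: H·(-6, 2) = (-24, 8) = 4·(-6, 2).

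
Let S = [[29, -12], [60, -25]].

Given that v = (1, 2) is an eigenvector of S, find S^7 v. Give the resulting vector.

(78125, 156250)

First find the eigenvalue: Sv = (5, 10) = 5·(1, 2), so λ = 5.
Then S^7 v = λ^7·v = 5^7·(1, 2) = 78125·(1, 2) = (78125, 156250).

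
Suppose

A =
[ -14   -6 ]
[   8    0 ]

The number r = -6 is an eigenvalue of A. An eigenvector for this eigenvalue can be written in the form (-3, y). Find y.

4

We need (A + 6I)v = 0.
A + 6I = [[-8, -6], [8, 6]].
Row 1: (-8)·-3 + (-6)·y = 0
Row 2: (8)·-3 + (6)·y = 0
Solving gives y = 4.
Check: A·(-3, 4) = (18, -24) = -6·(-3, 4).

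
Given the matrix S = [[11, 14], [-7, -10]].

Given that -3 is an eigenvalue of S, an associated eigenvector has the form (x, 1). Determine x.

We need (S + 3I)v = 0.
S + 3I = [[14, 14], [-7, -7]].
Row 1: (14)·x + (14)·1 = 0
Row 2: (-7)·x + (-7)·1 = 0
Solving gives x = -1.
Check: S·(-1, 1) = (3, -3) = -3·(-1, 1).

-1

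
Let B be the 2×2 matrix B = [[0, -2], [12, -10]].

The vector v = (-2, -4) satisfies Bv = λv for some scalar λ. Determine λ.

-4

Compute Bv: B·(-2, -4) = (8, 16).
Since Bv = λv, compare component 1: 8 = λ·-2, so λ = -4.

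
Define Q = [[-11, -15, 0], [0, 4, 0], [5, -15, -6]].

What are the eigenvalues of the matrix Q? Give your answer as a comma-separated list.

The characteristic polynomial is p(λ) = det(λI - Q).
Expanding along the first row, p(λ) = λ^3 + 13λ^2 - 2λ - 264.
Since p(4) = 0, λ = 4 is a root.
Dividing by (λ - 4) leaves λ^2 + 17λ + 66.
The quadratic factors as (λ + 11)·(λ + 6).
Eigenvalues: -11, -6, 4.

-11, -6, 4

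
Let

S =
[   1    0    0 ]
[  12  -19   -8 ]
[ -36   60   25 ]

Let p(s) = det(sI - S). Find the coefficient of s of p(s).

11

p(s) = s^3 - 7s^2 + 11s - 5.
The coefficient of s is 11.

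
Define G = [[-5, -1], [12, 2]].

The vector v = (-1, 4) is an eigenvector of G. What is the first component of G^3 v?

1

First find the eigenvalue: Gv = (1, -4) = -1·(-1, 4), so λ = -1.
Then G^3 v = λ^3·v = (-1)^3·(-1, 4) = -1·(-1, 4) = (1, -4).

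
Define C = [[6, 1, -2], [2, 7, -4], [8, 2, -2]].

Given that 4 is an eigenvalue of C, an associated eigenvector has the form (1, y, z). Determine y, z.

2, 2

We need (C - 4I)v = 0.
C - 4I = [[2, 1, -2], [2, 3, -4], [8, 2, -6]].
Row 1: (2)·1 + (1)·y + (-2)·z = 0
Row 2: (2)·1 + (3)·y + (-4)·z = 0
Row 3: (8)·1 + (2)·y + (-6)·z = 0
Solving gives y = 2, z = 2.
Check: C·(1, 2, 2) = (4, 8, 8) = 4·(1, 2, 2).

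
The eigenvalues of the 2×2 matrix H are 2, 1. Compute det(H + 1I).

6

If H has eigenvalues 2, 1, then H + 1I has eigenvalues 3, 2.
det(H + 1I) = (3) · (2) = 6.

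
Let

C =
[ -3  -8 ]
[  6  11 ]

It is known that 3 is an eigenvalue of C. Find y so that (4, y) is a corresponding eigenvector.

We need (C - 3I)v = 0.
C - 3I = [[-6, -8], [6, 8]].
Row 1: (-6)·4 + (-8)·y = 0
Row 2: (6)·4 + (8)·y = 0
Solving gives y = -3.
Check: C·(4, -3) = (12, -9) = 3·(4, -3).

-3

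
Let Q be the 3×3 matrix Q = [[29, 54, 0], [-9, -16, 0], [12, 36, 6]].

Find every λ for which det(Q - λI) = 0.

The characteristic polynomial is p(λ) = det(λI - Q).
Expanding along the first row, p(λ) = λ^3 - 19λ^2 + 100λ - 132.
Since p(2) = 0, λ = 2 is a root.
Dividing by (λ - 2) leaves λ^2 - 17λ + 66.
The quadratic factors as (λ - 6)·(λ - 11).
Eigenvalues: 2, 6, 11.

2, 6, 11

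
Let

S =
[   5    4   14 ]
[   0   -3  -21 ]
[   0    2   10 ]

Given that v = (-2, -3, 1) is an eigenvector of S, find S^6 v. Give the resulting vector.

First find the eigenvalue: Sv = (-8, -12, 4) = 4·(-2, -3, 1), so λ = 4.
Then S^6 v = λ^6·v = 4^6·(-2, -3, 1) = 4096·(-2, -3, 1) = (-8192, -12288, 4096).

(-8192, -12288, 4096)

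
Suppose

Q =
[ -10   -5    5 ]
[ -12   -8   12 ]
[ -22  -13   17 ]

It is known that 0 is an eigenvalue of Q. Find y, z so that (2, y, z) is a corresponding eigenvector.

We need (Q)v = 0.
Q = [[-10, -5, 5], [-12, -8, 12], [-22, -13, 17]].
Row 1: (-10)·2 + (-5)·y + (5)·z = 0
Row 2: (-12)·2 + (-8)·y + (12)·z = 0
Row 3: (-22)·2 + (-13)·y + (17)·z = 0
Solving gives y = -6, z = -2.
Check: Q·(2, -6, -2) = (0, 0, 0) = 0·(2, -6, -2).

-6, -2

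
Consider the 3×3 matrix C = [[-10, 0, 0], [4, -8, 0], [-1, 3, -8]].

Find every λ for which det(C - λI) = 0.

C is lower triangular, so its eigenvalues are the diagonal entries.
Diagonal: -10, -8, -8.

-10, -8, -8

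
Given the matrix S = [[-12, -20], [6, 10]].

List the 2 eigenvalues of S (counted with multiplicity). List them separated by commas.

-2, 0

det(S - λI) = (-12 - λ)(10 - λ) - (-20)·(6) = λ^2 + 2λ.
This factors as (λ + 2)·λ = 0.
Eigenvalues: -2, 0.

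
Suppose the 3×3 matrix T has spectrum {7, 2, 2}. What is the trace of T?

trace(T) is the sum of the eigenvalues: (7) + (2) + (2) = 11.

11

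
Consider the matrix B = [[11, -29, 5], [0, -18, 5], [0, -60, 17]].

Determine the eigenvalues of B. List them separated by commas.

Set up det(λI - B) = 0.
Expanding along the first row, p(λ) = λ^3 - 10λ^2 - 17λ + 66.
Rational-root test: λ = -3 gives p(-3) = 0.
Dividing by (λ + 3) leaves λ^2 - 13λ + 22.
The quadratic factors as (λ - 2)·(λ - 11).
Eigenvalues: -3, 2, 11.

-3, 2, 11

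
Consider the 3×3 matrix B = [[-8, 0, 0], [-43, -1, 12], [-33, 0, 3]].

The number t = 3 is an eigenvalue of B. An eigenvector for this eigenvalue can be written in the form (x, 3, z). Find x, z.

0, 1

We need (B - 3I)v = 0.
B - 3I = [[-11, 0, 0], [-43, -4, 12], [-33, 0, 0]].
Row 1: (-11)·x + (0)·3 + (0)·z = 0
Row 2: (-43)·x + (-4)·3 + (12)·z = 0
Row 3: (-33)·x + (0)·3 + (0)·z = 0
Solving gives x = 0, z = 1.
Check: B·(0, 3, 1) = (0, 9, 3) = 3·(0, 3, 1).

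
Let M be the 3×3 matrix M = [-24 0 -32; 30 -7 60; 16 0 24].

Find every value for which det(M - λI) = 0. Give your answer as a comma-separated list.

-8, -7, 8

The characteristic polynomial is p(μ) = det(μI - M).
Expanding the 3×3 determinant: p(μ) = μ^3 + 7μ^2 - 64μ - 448.
Since p(-7) = 0, μ = -7 is a root.
Factor out (μ + 7): p(μ) = (μ + 7)·(μ^2 - 64).
The quadratic factors as (μ + 8)·(μ - 8).
Eigenvalues: -8, -7, 8.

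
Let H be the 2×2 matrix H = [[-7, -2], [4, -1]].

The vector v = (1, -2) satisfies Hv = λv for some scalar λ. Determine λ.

Compute Hv: H·(1, -2) = (-3, 6).
Since Hv = λv, compare component 1: -3 = λ·1, so λ = -3.

-3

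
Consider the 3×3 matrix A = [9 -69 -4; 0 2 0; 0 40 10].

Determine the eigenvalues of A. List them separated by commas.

2, 9, 10

The characteristic polynomial is p(t) = det(tI - A).
Expanding the 3×3 determinant: p(t) = t^3 - 21t^2 + 128t - 180.
Since p(9) = 0, t = 9 is a root.
Dividing by (t - 9) leaves t^2 - 12t + 20.
The quadratic factors as (t - 2)·(t - 10).
Eigenvalues: 2, 9, 10.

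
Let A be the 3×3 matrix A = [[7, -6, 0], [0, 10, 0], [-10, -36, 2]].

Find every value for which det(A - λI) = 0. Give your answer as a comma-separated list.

2, 7, 10

Compute the characteristic polynomial p(λ) = det(λI - A).
Expanding along the first row, p(λ) = λ^3 - 19λ^2 + 104λ - 140.
Rational-root test: λ = 2 gives p(2) = 0.
Dividing by (λ - 2) leaves λ^2 - 17λ + 70.
The quadratic factors as (λ - 7)·(λ - 10).
Eigenvalues: 2, 7, 10.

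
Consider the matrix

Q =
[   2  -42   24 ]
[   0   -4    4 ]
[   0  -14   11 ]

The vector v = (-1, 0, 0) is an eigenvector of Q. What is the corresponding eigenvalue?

Compute Qv: Q·(-1, 0, 0) = (-2, 0, 0).
Since Qv = λv, compare component 1: -2 = λ·-1, so λ = 2.

2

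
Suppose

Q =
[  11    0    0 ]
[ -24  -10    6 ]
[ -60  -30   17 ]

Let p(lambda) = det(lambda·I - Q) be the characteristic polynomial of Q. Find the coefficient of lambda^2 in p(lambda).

-18

The coefficient of lambda^2 of det(lambda·I - Q) is −trace(Q).
trace(Q) = (11) + (-10) + (17) = 18, so the coefficient is -18.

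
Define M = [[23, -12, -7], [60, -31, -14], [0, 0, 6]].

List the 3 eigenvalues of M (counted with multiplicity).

Compute the characteristic polynomial p(r) = det(rI - M).
Expanding the 3×3 determinant: p(r) = r^3 + 2r^2 - 41r - 42.
Since p(6) = 0, r = 6 is a root.
Factor out (r - 6): p(r) = (r - 6)·(r^2 + 8r + 7).
The quadratic factors as (r + 7)·(r + 1).
Eigenvalues: -7, -1, 6.

-7, -1, 6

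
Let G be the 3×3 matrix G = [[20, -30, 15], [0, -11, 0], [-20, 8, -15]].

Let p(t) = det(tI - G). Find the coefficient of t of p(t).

p(t) = t^3 + 6t^2 - 55t.
The coefficient of t is -55.

-55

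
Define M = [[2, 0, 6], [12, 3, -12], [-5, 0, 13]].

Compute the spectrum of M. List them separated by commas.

3, 7, 8

The characteristic polynomial is p(λ) = det(λI - M).
Cofactor expansion gives p(λ) = λ^3 - 18λ^2 + 101λ - 168.
Since p(3) = 0, λ = 3 is a root.
Factor out (λ - 3): p(λ) = (λ - 3)·(λ^2 - 15λ + 56).
The quadratic factors as (λ - 7)·(λ - 8).
Eigenvalues: 3, 7, 8.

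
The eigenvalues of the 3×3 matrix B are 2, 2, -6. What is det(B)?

det(B) is the product of the eigenvalues: (2) · (2) · (-6) = -24.

-24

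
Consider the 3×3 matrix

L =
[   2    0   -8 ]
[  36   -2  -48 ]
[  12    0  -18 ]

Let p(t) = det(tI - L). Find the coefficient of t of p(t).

92

p(t) = t^3 + 18t^2 + 92t + 120.
The coefficient of t is 92.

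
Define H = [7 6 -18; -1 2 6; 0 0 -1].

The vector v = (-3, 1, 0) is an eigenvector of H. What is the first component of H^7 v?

-234375

First find the eigenvalue: Hv = (-15, 5, 0) = 5·(-3, 1, 0), so λ = 5.
Then H^7 v = λ^7·v = 5^7·(-3, 1, 0) = 78125·(-3, 1, 0) = (-234375, 78125, 0).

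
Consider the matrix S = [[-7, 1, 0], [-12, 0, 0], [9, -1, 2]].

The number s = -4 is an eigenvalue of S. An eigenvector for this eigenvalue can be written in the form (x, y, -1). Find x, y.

1, 3

We need (S + 4I)v = 0.
S + 4I = [[-3, 1, 0], [-12, 4, 0], [9, -1, 6]].
Row 1: (-3)·x + (1)·y + (0)·-1 = 0
Row 2: (-12)·x + (4)·y + (0)·-1 = 0
Row 3: (9)·x + (-1)·y + (6)·-1 = 0
Solving gives x = 1, y = 3.
Check: S·(1, 3, -1) = (-4, -12, 4) = -4·(1, 3, -1).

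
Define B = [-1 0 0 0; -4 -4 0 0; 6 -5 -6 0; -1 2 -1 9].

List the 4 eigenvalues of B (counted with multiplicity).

-6, -4, -1, 9

B is lower triangular, so its eigenvalues are the diagonal entries.
Diagonal: -1, -4, -6, 9.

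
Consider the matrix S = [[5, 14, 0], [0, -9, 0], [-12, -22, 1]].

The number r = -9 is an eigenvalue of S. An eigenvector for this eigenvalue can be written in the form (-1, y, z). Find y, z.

1, 1

We need (S + 9I)v = 0.
S + 9I = [[14, 14, 0], [0, 0, 0], [-12, -22, 10]].
Row 1: (14)·-1 + (14)·y + (0)·z = 0
Row 2: (0)·-1 + (0)·y + (0)·z = 0
Row 3: (-12)·-1 + (-22)·y + (10)·z = 0
Solving gives y = 1, z = 1.
Check: S·(-1, 1, 1) = (9, -9, -9) = -9·(-1, 1, 1).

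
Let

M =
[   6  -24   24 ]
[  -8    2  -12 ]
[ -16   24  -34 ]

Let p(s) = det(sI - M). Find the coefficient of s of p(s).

220

p(s) = s^3 + 26s^2 + 220s + 600.
The coefficient of s is 220.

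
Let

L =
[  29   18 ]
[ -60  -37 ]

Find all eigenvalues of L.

det(L - sI) = (29 - s)(-37 - s) - (18)·(-60) = s^2 + 8s + 7.
This factors as (s + 7)·(s + 1) = 0.
Eigenvalues: -7, -1.

-7, -1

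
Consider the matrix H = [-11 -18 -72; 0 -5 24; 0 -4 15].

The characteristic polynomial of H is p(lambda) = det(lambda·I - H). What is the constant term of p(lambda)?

231

p(lambda) = lambda^3 + lambda^2 - 89·lambda + 231.
The constant term is 231.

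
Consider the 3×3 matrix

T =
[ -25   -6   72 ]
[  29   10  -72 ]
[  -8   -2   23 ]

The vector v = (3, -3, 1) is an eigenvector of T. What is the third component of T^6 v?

15625

First find the eigenvalue: Tv = (15, -15, 5) = 5·(3, -3, 1), so λ = 5.
Then T^6 v = λ^6·v = 5^6·(3, -3, 1) = 15625·(3, -3, 1) = (46875, -46875, 15625).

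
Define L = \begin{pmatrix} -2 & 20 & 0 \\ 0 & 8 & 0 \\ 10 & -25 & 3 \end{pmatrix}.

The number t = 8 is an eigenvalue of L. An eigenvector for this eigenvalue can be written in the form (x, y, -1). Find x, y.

2, 1

We need (L - 8I)v = 0.
L - 8I = [[-10, 20, 0], [0, 0, 0], [10, -25, -5]].
Row 1: (-10)·x + (20)·y + (0)·-1 = 0
Row 2: (0)·x + (0)·y + (0)·-1 = 0
Row 3: (10)·x + (-25)·y + (-5)·-1 = 0
Solving gives x = 2, y = 1.
Check: L·(2, 1, -1) = (16, 8, -8) = 8·(2, 1, -1).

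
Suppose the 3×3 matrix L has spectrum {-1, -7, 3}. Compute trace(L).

-5

trace(L) is the sum of the eigenvalues: (-1) + (-7) + (3) = -5.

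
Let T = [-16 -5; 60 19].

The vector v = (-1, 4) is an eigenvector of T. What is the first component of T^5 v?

First find the eigenvalue: Tv = (-4, 16) = 4·(-1, 4), so λ = 4.
Then T^5 v = λ^5·v = 4^5·(-1, 4) = 1024·(-1, 4) = (-1024, 4096).

-1024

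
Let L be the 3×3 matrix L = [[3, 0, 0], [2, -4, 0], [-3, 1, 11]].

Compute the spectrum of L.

-4, 3, 11

L is lower triangular, so its eigenvalues are the diagonal entries.
Diagonal: 3, -4, 11.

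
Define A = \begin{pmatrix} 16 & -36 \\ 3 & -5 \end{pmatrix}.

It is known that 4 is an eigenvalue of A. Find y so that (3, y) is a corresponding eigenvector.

1

We need (A - 4I)v = 0.
A - 4I = [[12, -36], [3, -9]].
Row 1: (12)·3 + (-36)·y = 0
Row 2: (3)·3 + (-9)·y = 0
Solving gives y = 1.
Check: A·(3, 1) = (12, 4) = 4·(3, 1).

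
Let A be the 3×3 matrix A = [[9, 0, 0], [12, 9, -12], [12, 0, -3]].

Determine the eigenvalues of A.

-3, 9, 9

Compute the characteristic polynomial p(λ) = det(λI - A).
Cofactor expansion gives p(λ) = λ^3 - 15λ^2 + 27λ + 243.
Try λ = 9: p(9) = 0, so 9 is a root.
Dividing by (λ - 9) leaves λ^2 - 6λ - 27.
The quadratic factors as (λ + 3)·(λ - 9).
Eigenvalues: -3, 9, 9.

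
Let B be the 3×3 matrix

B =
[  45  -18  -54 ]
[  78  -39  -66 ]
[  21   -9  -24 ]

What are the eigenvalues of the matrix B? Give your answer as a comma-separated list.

-12, -9, 3

The characteristic polynomial is p(lambda) = det(lambda·I - B).
Expanding the 3×3 determinant: p(lambda) = lambda^3 + 18·lambda^2 + 45·lambda - 324.
Rational-root test: lambda = 3 gives p(3) = 0.
Factor out (lambda - 3): p(lambda) = (lambda - 3)·(lambda^2 + 21·lambda + 108).
The quadratic factors as (lambda + 12)·(lambda + 9).
Eigenvalues: -12, -9, 3.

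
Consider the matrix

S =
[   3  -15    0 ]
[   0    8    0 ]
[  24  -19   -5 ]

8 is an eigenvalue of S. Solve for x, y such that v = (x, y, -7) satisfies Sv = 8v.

-3, 1

We need (S - 8I)v = 0.
S - 8I = [[-5, -15, 0], [0, 0, 0], [24, -19, -13]].
Row 1: (-5)·x + (-15)·y + (0)·-7 = 0
Row 2: (0)·x + (0)·y + (0)·-7 = 0
Row 3: (24)·x + (-19)·y + (-13)·-7 = 0
Solving gives x = -3, y = 1.
Check: S·(-3, 1, -7) = (-24, 8, -56) = 8·(-3, 1, -7).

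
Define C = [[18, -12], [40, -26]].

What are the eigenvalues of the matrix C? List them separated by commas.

-6, -2

det(C - lambda·I) = (18 - lambda)(-26 - lambda) - (-12)·(40) = lambda^2 + 8·lambda + 12.
This factors as (lambda + 6)·(lambda + 2) = 0.
Eigenvalues: -6, -2.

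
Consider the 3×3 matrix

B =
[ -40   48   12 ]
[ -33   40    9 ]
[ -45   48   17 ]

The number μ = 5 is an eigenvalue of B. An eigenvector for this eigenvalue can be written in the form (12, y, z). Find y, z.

We need (B - 5I)v = 0.
B - 5I = [[-45, 48, 12], [-33, 35, 9], [-45, 48, 12]].
Row 1: (-45)·12 + (48)·y + (12)·z = 0
Row 2: (-33)·12 + (35)·y + (9)·z = 0
Row 3: (-45)·12 + (48)·y + (12)·z = 0
Solving gives y = 9, z = 9.
Check: B·(12, 9, 9) = (60, 45, 45) = 5·(12, 9, 9).

9, 9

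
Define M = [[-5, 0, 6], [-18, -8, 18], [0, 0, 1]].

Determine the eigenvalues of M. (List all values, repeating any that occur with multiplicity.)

-8, -5, 1

Set up det(sI - M) = 0.
Cofactor expansion gives p(s) = s^3 + 12s^2 + 27s - 40.
Try s = -5: p(-5) = 0, so -5 is a root.
Dividing by (s + 5) leaves s^2 + 7s - 8.
The quadratic factors as (s + 8)·(s - 1).
Eigenvalues: -8, -5, 1.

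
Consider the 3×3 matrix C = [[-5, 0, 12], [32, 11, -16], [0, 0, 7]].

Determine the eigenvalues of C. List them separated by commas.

-5, 7, 11

Set up det(tI - C) = 0.
Expanding the 3×3 determinant: p(t) = t^3 - 13t^2 - 13t + 385.
Rational-root test: t = -5 gives p(-5) = 0.
Dividing by (t + 5) leaves t^2 - 18t + 77.
The quadratic factors as (t - 7)·(t - 11).
Eigenvalues: -5, 7, 11.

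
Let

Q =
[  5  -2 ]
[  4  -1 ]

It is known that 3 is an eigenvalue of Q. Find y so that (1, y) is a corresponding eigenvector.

1

We need (Q - 3I)v = 0.
Q - 3I = [[2, -2], [4, -4]].
Row 1: (2)·1 + (-2)·y = 0
Row 2: (4)·1 + (-4)·y = 0
Solving gives y = 1.
Check: Q·(1, 1) = (3, 3) = 3·(1, 1).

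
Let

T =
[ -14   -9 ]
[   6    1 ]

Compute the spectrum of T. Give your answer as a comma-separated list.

det(T - lambda·I) = (-14 - lambda)(1 - lambda) - (-9)·(6) = lambda^2 + 13·lambda + 40.
This factors as (lambda + 8)·(lambda + 5) = 0.
Eigenvalues: -8, -5.

-8, -5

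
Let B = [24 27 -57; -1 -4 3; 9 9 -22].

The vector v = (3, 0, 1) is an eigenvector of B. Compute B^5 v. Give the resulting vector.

First find the eigenvalue: Bv = (15, 0, 5) = 5·(3, 0, 1), so λ = 5.
Then B^5 v = λ^5·v = 5^5·(3, 0, 1) = 3125·(3, 0, 1) = (9375, 0, 3125).

(9375, 0, 3125)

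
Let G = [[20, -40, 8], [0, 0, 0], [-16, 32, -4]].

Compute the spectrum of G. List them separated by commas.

Compute the characteristic polynomial p(r) = det(rI - G).
Cofactor expansion gives p(r) = r^3 - 16r^2 + 48r.
Rational-root test: r = 0 gives p(0) = 0.
Factor out r: p(r) = r·(r^2 - 16r + 48).
The quadratic factors as (r - 4)·(r - 12).
Eigenvalues: 0, 4, 12.

0, 4, 12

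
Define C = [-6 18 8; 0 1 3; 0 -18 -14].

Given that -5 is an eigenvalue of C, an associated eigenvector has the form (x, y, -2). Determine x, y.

We need (C + 5I)v = 0.
C + 5I = [[-1, 18, 8], [0, 6, 3], [0, -18, -9]].
Row 1: (-1)·x + (18)·y + (8)·-2 = 0
Row 2: (0)·x + (6)·y + (3)·-2 = 0
Row 3: (0)·x + (-18)·y + (-9)·-2 = 0
Solving gives x = 2, y = 1.
Check: C·(2, 1, -2) = (-10, -5, 10) = -5·(2, 1, -2).

2, 1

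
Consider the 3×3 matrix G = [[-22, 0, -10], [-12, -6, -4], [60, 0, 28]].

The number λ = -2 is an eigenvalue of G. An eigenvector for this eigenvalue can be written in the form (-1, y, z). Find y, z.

We need (G + 2I)v = 0.
G + 2I = [[-20, 0, -10], [-12, -4, -4], [60, 0, 30]].
Row 1: (-20)·-1 + (0)·y + (-10)·z = 0
Row 2: (-12)·-1 + (-4)·y + (-4)·z = 0
Row 3: (60)·-1 + (0)·y + (30)·z = 0
Solving gives y = 1, z = 2.
Check: G·(-1, 1, 2) = (2, -2, -4) = -2·(-1, 1, 2).

1, 2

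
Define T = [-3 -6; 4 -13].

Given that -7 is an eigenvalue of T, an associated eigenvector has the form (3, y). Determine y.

2

We need (T + 7I)v = 0.
T + 7I = [[4, -6], [4, -6]].
Row 1: (4)·3 + (-6)·y = 0
Row 2: (4)·3 + (-6)·y = 0
Solving gives y = 2.
Check: T·(3, 2) = (-21, -14) = -7·(3, 2).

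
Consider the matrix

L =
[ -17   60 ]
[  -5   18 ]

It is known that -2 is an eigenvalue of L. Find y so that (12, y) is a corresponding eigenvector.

We need (L + 2I)v = 0.
L + 2I = [[-15, 60], [-5, 20]].
Row 1: (-15)·12 + (60)·y = 0
Row 2: (-5)·12 + (20)·y = 0
Solving gives y = 3.
Check: L·(12, 3) = (-24, -6) = -2·(12, 3).

3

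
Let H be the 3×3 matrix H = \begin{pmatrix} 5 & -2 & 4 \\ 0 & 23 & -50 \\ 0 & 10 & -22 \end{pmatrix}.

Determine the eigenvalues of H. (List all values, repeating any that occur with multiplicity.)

The characteristic polynomial is p(r) = det(rI - H).
Expanding the 3×3 determinant: p(r) = r^3 - 6r^2 - r + 30.
Rational-root test: r = -2 gives p(-2) = 0.
Dividing by (r + 2) leaves r^2 - 8r + 15.
The quadratic factors as (r - 3)·(r - 5).
Eigenvalues: -2, 3, 5.

-2, 3, 5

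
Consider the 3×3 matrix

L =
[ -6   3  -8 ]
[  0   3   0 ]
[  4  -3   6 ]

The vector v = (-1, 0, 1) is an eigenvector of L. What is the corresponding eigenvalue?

Compute Lv: L·(-1, 0, 1) = (-2, 0, 2).
Since Lv = λv, compare component 1: -2 = λ·-1, so λ = 2.

2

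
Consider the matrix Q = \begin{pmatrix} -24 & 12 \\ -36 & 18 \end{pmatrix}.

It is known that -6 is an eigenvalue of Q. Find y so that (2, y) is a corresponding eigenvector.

We need (Q + 6I)v = 0.
Q + 6I = [[-18, 12], [-36, 24]].
Row 1: (-18)·2 + (12)·y = 0
Row 2: (-36)·2 + (24)·y = 0
Solving gives y = 3.
Check: Q·(2, 3) = (-12, -18) = -6·(2, 3).

3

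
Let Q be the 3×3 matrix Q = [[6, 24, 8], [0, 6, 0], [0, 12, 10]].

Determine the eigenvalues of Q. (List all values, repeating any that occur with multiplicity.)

Set up det(rI - Q) = 0.
Expanding along the first row, p(r) = r^3 - 22r^2 + 156r - 360.
Since p(10) = 0, r = 10 is a root.
Factor out (r - 10): p(r) = (r - 10)·(r^2 - 12r + 36).
The quadratic factor is (r - 6)^2.
Eigenvalues: 6, 6, 10.

6, 6, 10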